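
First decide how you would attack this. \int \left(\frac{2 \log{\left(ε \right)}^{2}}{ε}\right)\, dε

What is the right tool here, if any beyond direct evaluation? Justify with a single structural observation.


Technique: u-substitution — structure check: outer function, inner expression \log{\left(ε \right)}, inner derivative as a factor — the classic u = \log{\left(ε \right)} pattern.


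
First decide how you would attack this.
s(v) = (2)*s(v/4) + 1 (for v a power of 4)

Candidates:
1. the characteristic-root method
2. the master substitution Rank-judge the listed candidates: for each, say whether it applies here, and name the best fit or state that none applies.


Diagnosis: the master substitution — a divide-and-conquer shape: argument v/4, so change variables with v = 4^m and solve the linear version.
- the characteristic-root method — a divided-index call is not the fixed-shift linear shape that characteristic roots solve.
- the master substitution — yes, a natural case for it.


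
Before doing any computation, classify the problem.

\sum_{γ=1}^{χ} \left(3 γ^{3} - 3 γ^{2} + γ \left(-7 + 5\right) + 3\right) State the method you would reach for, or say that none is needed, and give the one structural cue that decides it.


Verdict: no special technique — constant-multiple powers of γ with no cancellation partners and no common ratio — use the standard power-sum formulas.


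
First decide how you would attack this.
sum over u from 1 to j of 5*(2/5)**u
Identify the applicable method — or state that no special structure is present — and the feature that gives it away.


Technique: the geometric series formula — consecutive terms stand in a fixed index-free ratio — the geometric sum formula closes it.


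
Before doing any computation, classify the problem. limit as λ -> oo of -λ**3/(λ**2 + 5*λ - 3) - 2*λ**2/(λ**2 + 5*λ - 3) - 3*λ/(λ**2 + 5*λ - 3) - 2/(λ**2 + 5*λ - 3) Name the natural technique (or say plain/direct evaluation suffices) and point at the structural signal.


Best approach: dominant-term comparison — at large λ only the top-degree terms survive; compare the leading terms and the limit falls out. l'Hôpital's at-infinity variant applies to the expression viewed as a single quotient; the leading-term comparison is the direct route.


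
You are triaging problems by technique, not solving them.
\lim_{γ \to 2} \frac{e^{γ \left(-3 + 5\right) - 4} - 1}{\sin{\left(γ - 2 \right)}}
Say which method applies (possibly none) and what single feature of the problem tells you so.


Technique: l'Hôpital's rule (0/0) — substituting 2 gives 0 over 0; differentiate top and bottom once and re-evaluate. A first-order expansion at the point is an equally standard path; the rule packages it.


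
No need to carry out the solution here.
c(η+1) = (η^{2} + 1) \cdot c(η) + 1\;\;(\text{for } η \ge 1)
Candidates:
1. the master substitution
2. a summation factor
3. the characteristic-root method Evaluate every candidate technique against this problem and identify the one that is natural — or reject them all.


Technique: a summation factor — with the index-dependent coefficient η^{2} + 1, dividing by the cumulative product turns the left side into a pure difference.
- the master substitution — this is shift-type recursion, outside the divide-and-conquer template.
- a summation factor: yes, a natural case for it.
- the characteristic-root method — the coefficients vary with the index, breaking the constant-coefficient structure the method needs.


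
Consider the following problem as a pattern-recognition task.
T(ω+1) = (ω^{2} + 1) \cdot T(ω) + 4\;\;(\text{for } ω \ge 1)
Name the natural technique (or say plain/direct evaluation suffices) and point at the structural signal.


Best approach: a summation factor — an index-dependent multiplier ω^{2} + 1 rules out characteristic roots; a summation factor converts it to a pure difference.


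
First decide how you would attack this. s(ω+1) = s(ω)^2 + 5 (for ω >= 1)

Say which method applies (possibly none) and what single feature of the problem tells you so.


Diagnosis: no special technique — the update rule curves (it is not linear in the unknown sequence), so no superposition-based closed form attaches — iterate or study it directly.


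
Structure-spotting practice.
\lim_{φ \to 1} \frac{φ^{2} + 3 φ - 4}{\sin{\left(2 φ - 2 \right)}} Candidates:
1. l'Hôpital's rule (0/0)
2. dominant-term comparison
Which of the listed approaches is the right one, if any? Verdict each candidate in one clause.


Verdict: l'Hôpital's rule (0/0) — substituting 1 gives 0 over 0; differentiate top and bottom once and re-evaluate. The standard small-argument limits would also carry it; the rule is the systematic route.
- l'Hôpital's rule (0/0): yes — fits the structure here.
- dominant-term comparison — this limit is not decided by comparing polynomial growth at infinity.


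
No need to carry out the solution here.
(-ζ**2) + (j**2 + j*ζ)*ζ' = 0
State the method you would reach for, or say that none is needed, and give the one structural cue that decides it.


Diagnosis: the homogeneous substitution — the slope is degree-zero homogeneous: the ratio substitution v = ζ/j collapses it. Rewriting — with the variables' roles exchanged where the shape demands it — would expose a Bernoulli structure too; the homogeneous substitution simply reads the degrees directly.


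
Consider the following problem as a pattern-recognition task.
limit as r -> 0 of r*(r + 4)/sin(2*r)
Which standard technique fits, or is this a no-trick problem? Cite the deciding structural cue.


Technique: l'Hôpital's rule (0/0) — both numerator and denominator vanish at 0: the genuine 0/0 indeterminate that l'Hôpital exists for. A first-order expansion at the point is an equally standard path; the rule packages it.


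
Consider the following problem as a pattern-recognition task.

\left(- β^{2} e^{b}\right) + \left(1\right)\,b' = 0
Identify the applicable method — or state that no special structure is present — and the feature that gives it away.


Verdict: separation of variables — solved for the derivative, the right side splits multiplicatively into a function of each variable alone — divide and integrate each side.


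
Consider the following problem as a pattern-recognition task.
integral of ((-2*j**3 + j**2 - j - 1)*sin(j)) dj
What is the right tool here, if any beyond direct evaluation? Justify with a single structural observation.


Diagnosis: integration by parts — -2*j**3 + j**2 - j - 1 dies after finitely many derivatives while sin(j) cycles under integration — the tabular/parts setup.


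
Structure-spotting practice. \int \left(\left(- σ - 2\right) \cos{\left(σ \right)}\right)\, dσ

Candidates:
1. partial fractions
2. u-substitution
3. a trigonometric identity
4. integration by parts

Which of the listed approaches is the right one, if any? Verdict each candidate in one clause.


Diagnosis: integration by parts — differentiate - σ - 2, integrate \cos{\left(σ \right)}: each pass lowers the polynomial degree, so parts terminates.
- partial fractions: there is no rational-function structure to decompose.
- u-substitution — no subexpression of the integrand serves as a whole-integral substitution inner — individual terms may offer their own, but none carries its derivative as a factor of the full integrand; a working change of variable would have to be constructed from outside the expression.
- a trigonometric identity: the trigonometric factor has no even power to reduce and no cross-frequency product to convert — the standard power-reduction and product-to-sum identities do not engage it.
- integration by parts — applies; the problem has the shape this method handles.


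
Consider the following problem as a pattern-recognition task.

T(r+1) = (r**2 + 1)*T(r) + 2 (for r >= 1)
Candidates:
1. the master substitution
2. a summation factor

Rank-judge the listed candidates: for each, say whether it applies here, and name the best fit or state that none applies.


Best approach: a summation factor — rescale the sequence by the product of the weights r**2 + 1 so far — the recurrence collapses to a plain running sum.
- the master substitution — the recursion steps by a constant offset, so exponential reindexing is pointless.
- a summation factor: yes — fits the structure here.


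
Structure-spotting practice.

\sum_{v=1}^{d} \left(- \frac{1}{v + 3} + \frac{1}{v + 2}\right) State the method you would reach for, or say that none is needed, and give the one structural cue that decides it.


Diagnosis: telescoping — the summand is \frac{1}{v + 2} minus the same expression shifted by one, so consecutive terms cancel in pairs.


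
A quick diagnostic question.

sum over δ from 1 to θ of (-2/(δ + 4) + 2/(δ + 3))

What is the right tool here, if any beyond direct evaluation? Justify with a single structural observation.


Diagnosis: telescoping — the generic term is a one-step difference of 2/(δ + 3), so partial sums shortcut to endpoint evaluation.


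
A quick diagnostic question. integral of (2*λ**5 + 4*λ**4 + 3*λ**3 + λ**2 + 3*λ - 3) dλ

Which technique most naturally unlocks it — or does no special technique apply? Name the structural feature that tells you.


Technique: no special technique — every term is a constant multiple of a power of λ; term-wise power-rule integration needs no preliminary transformation.


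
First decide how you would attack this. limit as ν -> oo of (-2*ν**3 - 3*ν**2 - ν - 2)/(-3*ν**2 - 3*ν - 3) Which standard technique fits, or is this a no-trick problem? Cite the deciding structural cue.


Technique: dominant-term comparison — as ν grows, only the highest-degree terms matter — compare leading terms and read the limit off. As a single quotient, the ∞/∞ shape would yield to repeated differentiation as well — the growth comparison gets there in one look.


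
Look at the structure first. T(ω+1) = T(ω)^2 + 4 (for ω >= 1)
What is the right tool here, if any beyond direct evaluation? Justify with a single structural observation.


Method: no special technique — the unknown enters the rule nonlinearly, not as a weighted sum — no linear method is even well-posed.


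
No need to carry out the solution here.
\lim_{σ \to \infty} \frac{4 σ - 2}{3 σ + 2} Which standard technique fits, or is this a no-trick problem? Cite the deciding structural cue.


Diagnosis: dominant-term comparison — at large σ only the top-degree terms survive; compare the leading terms and the limit falls out. Differentiating the expression as a single quotient would eventually settle it as well; matching dominant growth settles it immediately.


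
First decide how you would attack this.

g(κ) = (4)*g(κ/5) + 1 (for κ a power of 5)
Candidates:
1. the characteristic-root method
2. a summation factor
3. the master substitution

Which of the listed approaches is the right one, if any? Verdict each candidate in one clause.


Diagnosis: the master substitution — the argument contracts 5-fold per step: reindex κ exponentially and solve the linear recurrence in the new index.
- the characteristic-root method: a divided-index call is not the fixed-shift linear shape that characteristic roots solve.
- a summation factor: a divided-index call is outside the fixed-shift first-order family a summation factor normalizes.
- the master substitution: yes, a natural case for it.


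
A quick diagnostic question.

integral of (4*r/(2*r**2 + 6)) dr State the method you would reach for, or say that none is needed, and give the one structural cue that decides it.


Diagnosis: u-substitution — everything non-trivial happens through the inner expression 2*r**2 + 6, and its derivative accounts for the remaining factor up to a constant, so set u = 2*r**2 + 6.


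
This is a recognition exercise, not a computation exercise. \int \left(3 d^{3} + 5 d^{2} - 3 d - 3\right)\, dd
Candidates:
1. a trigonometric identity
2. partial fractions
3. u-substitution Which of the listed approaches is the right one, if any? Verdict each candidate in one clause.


Best approach: no special technique — a term-by-term power-rule job in d; no substitution or rearrangement earns its keep here.
- a trigonometric identity: with no trigonometric functions present, identity rewriting has no target.
- partial fractions: there is no rational-function structure to decompose.
- u-substitution — any workable substitution here is cosmetic — the integrand is already in directly integrable form.


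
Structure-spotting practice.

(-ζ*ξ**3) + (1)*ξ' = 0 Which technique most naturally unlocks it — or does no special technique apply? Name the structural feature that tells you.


Best approach: separation of variables — solved for the derivative, the right side splits multiplicatively into a function of each variable alone — divide and integrate each side.


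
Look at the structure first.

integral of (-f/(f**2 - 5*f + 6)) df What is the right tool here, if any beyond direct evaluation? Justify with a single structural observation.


Verdict: partial fractions — the denominator f**2 - 5*f + 6 factors, so the quotient decomposes into elementary partial fractions term by term.


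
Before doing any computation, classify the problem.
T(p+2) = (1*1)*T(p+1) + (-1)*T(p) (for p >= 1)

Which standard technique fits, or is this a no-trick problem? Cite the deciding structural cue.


Method: the characteristic-root method — fixed numeric weights on consecutive terms and no forcing term added: the root method in its home territory.


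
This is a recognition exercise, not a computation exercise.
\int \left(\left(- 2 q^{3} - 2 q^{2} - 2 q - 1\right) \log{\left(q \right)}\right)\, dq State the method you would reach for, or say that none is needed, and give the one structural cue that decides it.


Verdict: integration by parts — with u = \log{\left(q \right)} the logarithm disappears after one differentiation, leaving a power-rule integral.


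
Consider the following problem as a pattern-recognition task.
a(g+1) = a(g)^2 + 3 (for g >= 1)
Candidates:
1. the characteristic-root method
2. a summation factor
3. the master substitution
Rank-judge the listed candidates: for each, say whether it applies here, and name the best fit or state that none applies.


Best approach: no special technique — the recurrence is nonlinear in the sequence terms; no linear-recurrence method fits it as written — one iterates or studies it directly.
- the characteristic-root method: the recursion is nonlinear in the sequence values, so no linear-modes ansatz applies.
- a summation factor: no summation factor applies — the rule is not linear in the sequence values.
- the master substitution — the recursion shifts the index rather than dividing it.


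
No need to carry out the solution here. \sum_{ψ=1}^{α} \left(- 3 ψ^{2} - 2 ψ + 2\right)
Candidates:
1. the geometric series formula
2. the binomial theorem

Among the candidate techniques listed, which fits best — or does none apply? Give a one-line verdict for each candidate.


Technique: no special technique — no cancellation, no constant ratio, no binomial weights — just polynomial terms summed directly.
- the geometric series formula: there is no constant term-to-term ratio.
- the binomial theorem — there is no pair of bases whose matched powers would reassemble into a single binomial power.


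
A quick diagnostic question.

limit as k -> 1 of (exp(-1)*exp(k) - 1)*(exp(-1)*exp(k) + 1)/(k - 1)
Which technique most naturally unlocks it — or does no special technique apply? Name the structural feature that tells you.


Diagnosis: l'Hôpital's rule (0/0) — the 0/0 form at 1 is the signature situation for l'Hôpital's rule. Known elementary limits would finish this too — the rule just bypasses the case analysis.


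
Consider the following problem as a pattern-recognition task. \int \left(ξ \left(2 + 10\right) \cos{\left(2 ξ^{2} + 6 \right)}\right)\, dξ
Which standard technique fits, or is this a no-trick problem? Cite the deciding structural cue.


Technique: u-substitution — collected, the integrand has one factor that is, up to a constant, the derivative of an inner expression the rest depends on — substitute for that inner expression.


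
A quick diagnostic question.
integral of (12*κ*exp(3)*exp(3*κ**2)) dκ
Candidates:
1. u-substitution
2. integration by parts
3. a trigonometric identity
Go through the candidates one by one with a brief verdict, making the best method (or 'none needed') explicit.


Verdict: u-substitution — collected, the integrand has one factor that is, up to a constant, the derivative of an inner expression the rest depends on — substitute for that inner expression.
- u-substitution: a fit — the right tool for this form.
- integration by parts: the non-polynomial partner is not one of the parts kernels — exp, sine, or cosine with a degree-1 argument, or a logarithm.
- a trigonometric identity — with no trigonometric functions present, identity rewriting has no target.


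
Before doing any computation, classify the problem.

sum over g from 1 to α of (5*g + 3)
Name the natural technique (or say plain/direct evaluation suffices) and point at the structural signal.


Best approach: no special technique — recognize the absence of structure: constant-multiple powers of g summed plainly, no special method required.


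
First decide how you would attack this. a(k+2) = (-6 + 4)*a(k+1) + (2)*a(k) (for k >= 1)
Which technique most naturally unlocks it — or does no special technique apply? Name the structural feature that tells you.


Best approach: the characteristic-root method — the recurrence is linear and homogeneous with constant coefficients, so the ansatz r^k turns it into a polynomial equation for r.


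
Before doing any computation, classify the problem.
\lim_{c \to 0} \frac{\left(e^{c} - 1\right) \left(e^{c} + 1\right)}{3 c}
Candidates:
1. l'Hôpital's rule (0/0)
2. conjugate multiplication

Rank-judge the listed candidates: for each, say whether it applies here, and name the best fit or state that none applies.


Verdict: l'Hôpital's rule (0/0) — both numerator and denominator vanish at 0: the genuine 0/0 indeterminate that l'Hôpital exists for. Expanding numerator and denominator to first order gives the same value — the rule automates exactly that.
- l'Hôpital's rule (0/0) — yes — fits the structure here.
- conjugate multiplication — multiplying by a conjugate would not remove any indeterminacy here.


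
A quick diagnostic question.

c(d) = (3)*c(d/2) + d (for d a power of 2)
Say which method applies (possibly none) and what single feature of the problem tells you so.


Verdict: the master substitution — the call at d/2 makes this multiplicative recursion; the master-style substitution converts it to additive.


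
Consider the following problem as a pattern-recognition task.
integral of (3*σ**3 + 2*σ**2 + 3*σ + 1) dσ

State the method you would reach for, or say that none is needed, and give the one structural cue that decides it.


Verdict: no special technique — scan for structure and find none: constant multiples of powers of σ, integrate directly.


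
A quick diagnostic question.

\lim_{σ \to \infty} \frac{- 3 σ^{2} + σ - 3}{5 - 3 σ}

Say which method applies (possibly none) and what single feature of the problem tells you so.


Technique: dominant-term comparison — at large σ only the top-degree terms survive; compare the leading terms and the limit falls out. As a single quotient, the ∞/∞ shape would yield to repeated differentiation as well — the growth comparison gets there in one look.


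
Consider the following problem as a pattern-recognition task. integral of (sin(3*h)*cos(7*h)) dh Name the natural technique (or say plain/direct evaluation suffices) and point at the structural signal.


Verdict: a trigonometric identity — two sinusoids at different rates multiply in sin(3*h)*cos(7*h); the product-to-sum identity uncouples them.


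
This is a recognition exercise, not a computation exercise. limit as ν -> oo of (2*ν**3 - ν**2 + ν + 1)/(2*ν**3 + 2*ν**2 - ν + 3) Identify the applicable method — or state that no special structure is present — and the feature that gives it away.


Best approach: dominant-term comparison — at large ν only the top-degree terms survive; compare the leading terms and the limit falls out. Viewed as a single quotient this is an ∞/∞ form — an at-infinity application of l'Hôpital's rule would also resolve it; comparing leading growth reads the answer without differentiating.


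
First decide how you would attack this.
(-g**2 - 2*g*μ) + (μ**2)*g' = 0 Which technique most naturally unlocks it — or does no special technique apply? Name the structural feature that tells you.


Method: the homogeneous substitution — solved for the derivative, the right side is unchanged under scaling μ and g together — it depends only on the ratio g/μ, so substitute a single ratio variable. A Bernoulli rewrite works here as the equation stands — the homogeneous substitution is the more immediate reading.


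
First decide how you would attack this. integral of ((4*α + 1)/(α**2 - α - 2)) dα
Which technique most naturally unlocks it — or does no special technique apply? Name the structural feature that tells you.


Technique: partial fractions — once α**2 - α - 2 is factored, each root contributes a simple-fraction term; integrate them one at a time.


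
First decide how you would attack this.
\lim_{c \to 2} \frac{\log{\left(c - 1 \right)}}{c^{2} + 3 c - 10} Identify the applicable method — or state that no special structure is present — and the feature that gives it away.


Method: l'Hôpital's rule (0/0) — the 0/0 form at 2 is the signature situation for l'Hôpital's rule. A first-order expansion at the point is an equally standard path; the rule packages it.


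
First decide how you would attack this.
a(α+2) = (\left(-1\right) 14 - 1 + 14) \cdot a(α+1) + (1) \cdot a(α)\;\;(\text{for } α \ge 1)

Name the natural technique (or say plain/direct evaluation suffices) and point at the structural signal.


Best approach: the characteristic-root method — fixed numeric weights on consecutive terms and no forcing term added: the root method in its home territory.


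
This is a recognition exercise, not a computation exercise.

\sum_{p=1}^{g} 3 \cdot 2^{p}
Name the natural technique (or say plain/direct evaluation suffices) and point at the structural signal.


Best approach: the geometric series formula — each term is 2 times the previous one, so the geometric-series formula applies directly.


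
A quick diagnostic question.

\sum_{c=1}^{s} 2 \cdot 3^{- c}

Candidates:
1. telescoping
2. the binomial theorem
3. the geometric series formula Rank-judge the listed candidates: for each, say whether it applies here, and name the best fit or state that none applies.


Technique: the geometric series formula — consecutive terms stand in a fixed index-free ratio — the geometric sum formula closes it.
- telescoping: the summand is not presented as a shifted difference — a telescoping rewrite may exist, but the displayed structure does not offer one.
- the binomial theorem: there is no sum-raised-to-a-power identity hiding in these terms.
- the geometric series formula — yes — fits the structure here.


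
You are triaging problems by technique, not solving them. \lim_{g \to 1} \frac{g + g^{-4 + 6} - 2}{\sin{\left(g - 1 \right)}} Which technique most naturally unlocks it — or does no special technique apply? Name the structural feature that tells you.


Best approach: l'Hôpital's rule (0/0) — both numerator and denominator vanish at 1: the genuine 0/0 indeterminate that l'Hôpital exists for. Expanding numerator and denominator to first order gives the same value — the rule automates exactly that.


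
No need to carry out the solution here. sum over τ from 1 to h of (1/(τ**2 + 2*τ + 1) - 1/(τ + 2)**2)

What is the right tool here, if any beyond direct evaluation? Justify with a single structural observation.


Method: telescoping — the summand is built as 1/(τ**2 + 2*τ + 1) minus its own successor — adjacent terms annihilate down the line.


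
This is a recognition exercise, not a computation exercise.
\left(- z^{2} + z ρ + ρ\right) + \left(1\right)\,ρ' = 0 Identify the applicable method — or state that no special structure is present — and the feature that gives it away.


Best approach: a linear integrating factor — the unknown enters only to the first power against a nonzero forcing term — the integrating-factor template applies directly.


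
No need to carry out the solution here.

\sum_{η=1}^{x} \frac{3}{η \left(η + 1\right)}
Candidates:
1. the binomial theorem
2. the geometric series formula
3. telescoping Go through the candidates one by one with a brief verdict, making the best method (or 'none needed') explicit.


Method: telescoping — \frac{3}{η \left(η + 1\right)} hides a difference of shifted reciprocals — decompose it and the middle of the sum vanishes.
- the binomial theorem — the terms do not reassemble into a binomial power.
- the geometric series formula — the ratio of consecutive terms depends on the index.
- telescoping — yes, a natural case for it.


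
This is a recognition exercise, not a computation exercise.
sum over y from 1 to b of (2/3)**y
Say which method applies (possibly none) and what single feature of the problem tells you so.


Method: the geometric series formula — the ratio of consecutive terms is the constant 2/3, independent of the index — a geometric sum.


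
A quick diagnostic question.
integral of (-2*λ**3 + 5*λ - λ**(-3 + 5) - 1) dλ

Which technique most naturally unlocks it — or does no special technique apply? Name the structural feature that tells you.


Best approach: no special technique — a term-by-term power-rule job in λ; no substitution or rearrangement earns its keep here.


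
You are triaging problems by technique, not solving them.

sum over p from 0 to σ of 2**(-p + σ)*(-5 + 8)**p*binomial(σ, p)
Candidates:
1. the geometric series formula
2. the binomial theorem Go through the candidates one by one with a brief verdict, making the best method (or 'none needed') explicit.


Diagnosis: the binomial theorem — the binomial coefficients weight matched powers of (-5 + 8) and 2, which is exactly the expansion of a binomial power.
- the geometric series formula: there is no constant term-to-term ratio.
- the binomial theorem: yes — fits the structure here.


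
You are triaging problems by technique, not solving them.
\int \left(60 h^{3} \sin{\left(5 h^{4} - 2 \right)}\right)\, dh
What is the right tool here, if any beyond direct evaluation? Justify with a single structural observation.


Technique: u-substitution — the only nontrivial dependence routes through 5 h^{4} - 2, whose derivative supplies the leftover factor up to a constant multiple — u = 5 h^{4} - 2 flattens it.


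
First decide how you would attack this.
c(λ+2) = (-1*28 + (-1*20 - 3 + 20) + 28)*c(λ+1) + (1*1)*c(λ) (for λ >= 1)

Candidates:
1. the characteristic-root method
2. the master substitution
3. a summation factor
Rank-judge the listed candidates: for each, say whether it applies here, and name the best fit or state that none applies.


Verdict: the characteristic-root method — the recurrence treats every index alike (constant coefficients, no forcing) — precisely the regime where r^λ trials close it.
- the characteristic-root method: applicable, and directly so.
- the master substitution — the recursive argument is a shift of the index, not a fixed fraction of it.
- a summation factor: a summation factor telescopes one-step recursions; this one carries higher-order memory.


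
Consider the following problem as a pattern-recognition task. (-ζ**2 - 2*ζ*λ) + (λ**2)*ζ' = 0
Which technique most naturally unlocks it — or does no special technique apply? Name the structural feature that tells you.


Technique: the homogeneous substitution — solved for the derivative, the right side is unchanged under scaling λ and ζ together — it depends only on the ratio ζ/λ, so substitute a single ratio variable. Rearranged, this also fits the Bernoulli template directly; the homogeneous substitution reads the structure without the rearrangement.


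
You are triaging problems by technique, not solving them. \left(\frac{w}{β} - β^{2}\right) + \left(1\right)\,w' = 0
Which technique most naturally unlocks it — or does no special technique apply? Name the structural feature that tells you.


Diagnosis: a linear integrating factor — the unknown enters only to the first power against a nonzero forcing term — the integrating-factor template applies directly.


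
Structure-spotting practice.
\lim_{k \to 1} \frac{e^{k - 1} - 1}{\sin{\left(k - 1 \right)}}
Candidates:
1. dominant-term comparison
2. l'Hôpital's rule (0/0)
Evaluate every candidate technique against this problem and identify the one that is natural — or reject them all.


Verdict: l'Hôpital's rule (0/0) — plug in 1: top and bottom both hit zero, so differentiate each and retry. A local series expansion at the point resolves it as well; the rule is the packaged version of that step.
- dominant-term comparison — this limit is not decided by comparing leading-term growth at infinity.
- l'Hôpital's rule (0/0) — yes, a natural case for it.


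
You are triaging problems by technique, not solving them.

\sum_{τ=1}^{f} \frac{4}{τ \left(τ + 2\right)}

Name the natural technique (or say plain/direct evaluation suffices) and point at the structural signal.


Diagnosis: telescoping — after splitting \frac{4}{τ \left(τ + 2\right)} into partial fractions, the pieces are shifted copies of one function and cancel telescopically.


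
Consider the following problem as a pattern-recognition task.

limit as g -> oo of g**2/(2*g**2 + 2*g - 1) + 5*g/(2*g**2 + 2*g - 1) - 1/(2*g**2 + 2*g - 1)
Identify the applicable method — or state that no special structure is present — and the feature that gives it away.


Technique: dominant-term comparison — as g grows, only the highest-degree terms matter — compare leading terms and read the limit off. l'Hôpital's at-infinity variant applies to the expression viewed as a single quotient; the leading-term comparison is the direct route.


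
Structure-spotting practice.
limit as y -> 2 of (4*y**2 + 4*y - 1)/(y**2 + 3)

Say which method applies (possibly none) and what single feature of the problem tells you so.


Diagnosis: no special technique — nothing blocks direct substitution at 2: plug in and finish.


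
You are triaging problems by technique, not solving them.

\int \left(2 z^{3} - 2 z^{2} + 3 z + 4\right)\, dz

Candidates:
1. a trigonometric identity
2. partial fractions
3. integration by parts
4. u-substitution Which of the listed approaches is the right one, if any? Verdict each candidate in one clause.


Technique: no special technique — scan for structure and find none: constant multiples of powers of z, integrate directly.
- a trigonometric identity — there is no trigonometric structure at all — the integrand carries no sine or cosine to rewrite.
- partial fractions — the expression is not a ratio of polynomials that decomposes further.
- integration by parts: splitting off a factor buys nothing — the integrand integrates directly without parts.
- u-substitution: no substitution does more than relabel what direct integration already handles.


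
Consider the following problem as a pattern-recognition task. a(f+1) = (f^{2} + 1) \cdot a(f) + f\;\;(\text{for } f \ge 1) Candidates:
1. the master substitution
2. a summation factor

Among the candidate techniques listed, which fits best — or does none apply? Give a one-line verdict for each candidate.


Diagnosis: a summation factor — an index-dependent multiplier f^{2} + 1 rules out characteristic roots; a summation factor converts it to a pure difference.
- the master substitution: this is shift-type recursion, outside the divide-and-conquer template.
- a summation factor: applicable, and directly so.


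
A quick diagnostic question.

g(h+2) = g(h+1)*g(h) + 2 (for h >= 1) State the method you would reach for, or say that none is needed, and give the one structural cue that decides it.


Verdict: no special technique — nonlinear feedback in the recursion rules out every root- or factor-based technique.


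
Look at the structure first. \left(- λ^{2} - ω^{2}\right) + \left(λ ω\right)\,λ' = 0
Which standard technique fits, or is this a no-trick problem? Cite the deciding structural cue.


Verdict: the homogeneous substitution — solved for the derivative, the right side is unchanged under scaling ω and λ together — it depends only on the ratio λ/ω, so substitute a single ratio variable. A Bernoulli rewrite works here as the equation stands — the homogeneous substitution is the more immediate reading.


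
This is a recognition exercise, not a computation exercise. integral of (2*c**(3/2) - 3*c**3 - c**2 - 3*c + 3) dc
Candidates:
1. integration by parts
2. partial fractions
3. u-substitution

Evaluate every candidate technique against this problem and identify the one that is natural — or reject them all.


Method: no special technique — nothing composite, nothing rational, nothing trigonometric — each constant-multiple power of c integrates by the power rule alone.
- integration by parts: the integrand does not split as a nonconstant polynomial times an exp, sine, cosine of a linear argument, or logarithm — no polynomial-kernel parts product to differentiate one side of.
- partial fractions — the expression is not a ratio of polynomials that decomposes further.
- u-substitution: no subexpression of the integrand serves as a whole-integral substitution inner — individual terms may offer their own, but none carries its derivative as a factor of the full integrand; a working change of variable would have to be constructed from outside the expression.


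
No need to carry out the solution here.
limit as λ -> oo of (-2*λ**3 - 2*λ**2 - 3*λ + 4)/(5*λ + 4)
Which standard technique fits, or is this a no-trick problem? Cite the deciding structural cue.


Technique: dominant-term comparison — as λ grows, only the highest-degree terms matter — compare leading terms and read the limit off. l'Hôpital's at-infinity variant applies to the expression viewed as a single quotient; the leading-term comparison is the direct route.


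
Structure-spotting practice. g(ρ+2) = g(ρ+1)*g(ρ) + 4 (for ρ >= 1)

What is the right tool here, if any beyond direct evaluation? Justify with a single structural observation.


Method: no special technique — nonlinear feedback in the recursion rules out every root- or factor-based technique.


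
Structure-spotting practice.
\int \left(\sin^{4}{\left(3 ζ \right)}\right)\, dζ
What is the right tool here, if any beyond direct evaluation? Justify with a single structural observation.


Best approach: a trigonometric identity — apply power reduction to \sin^{4}{\left(3 ζ \right)}; each application halves the trigonometric degree.


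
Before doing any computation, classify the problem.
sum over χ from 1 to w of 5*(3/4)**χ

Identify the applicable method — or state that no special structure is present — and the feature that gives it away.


Verdict: the geometric series formula — term-over-term division gives 3/4 every time — index-free ratio, geometric sum formula applies.


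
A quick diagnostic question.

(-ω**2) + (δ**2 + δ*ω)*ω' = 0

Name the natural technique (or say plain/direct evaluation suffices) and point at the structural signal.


Technique: the homogeneous substitution — the slope's numerator and denominator have matching total degree, so it depends only on ω/δ and the ratio substitution collapses it. This can also be massaged into Bernoulli form (the roles of the variables may need exchanging); the homogeneous substitution avoids that setup.


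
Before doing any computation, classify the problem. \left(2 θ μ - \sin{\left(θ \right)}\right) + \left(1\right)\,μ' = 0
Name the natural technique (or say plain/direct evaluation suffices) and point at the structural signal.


Method: a linear integrating factor — μ appears only to the first power with coefficient 2 θ — the classic integrating-factor setup.


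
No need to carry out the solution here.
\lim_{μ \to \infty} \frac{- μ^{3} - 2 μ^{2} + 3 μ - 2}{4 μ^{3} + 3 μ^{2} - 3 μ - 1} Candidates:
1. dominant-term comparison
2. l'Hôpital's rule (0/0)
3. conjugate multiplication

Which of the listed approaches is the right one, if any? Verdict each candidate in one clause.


Verdict: dominant-term comparison — growth-rate triage: the leading powers of μ decide the limit, everything else is noise.
- dominant-term comparison — applies; the problem has the shape this method handles.
- l'Hôpital's rule (0/0): as a single quotient the expression runs to ∞/∞ at the limit point — an at-infinity form of the rule would apply, though the leading-growth comparison is the direct reading.
- conjugate multiplication: no difference of divergent radicals appears, so rationalizing has nothing to cancel.


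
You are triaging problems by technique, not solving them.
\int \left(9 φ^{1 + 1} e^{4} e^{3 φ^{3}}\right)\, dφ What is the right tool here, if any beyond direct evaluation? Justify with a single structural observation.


Method: u-substitution — collected, the integrand has one factor that is, up to a constant, the derivative of an inner expression the rest depends on — substitute for that inner expression.


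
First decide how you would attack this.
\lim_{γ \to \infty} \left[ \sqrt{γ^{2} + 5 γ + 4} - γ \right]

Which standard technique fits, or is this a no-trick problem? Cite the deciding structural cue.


Verdict: conjugate multiplication — turning the difference into a conjugate-rationalized ratio makes the limit readable.


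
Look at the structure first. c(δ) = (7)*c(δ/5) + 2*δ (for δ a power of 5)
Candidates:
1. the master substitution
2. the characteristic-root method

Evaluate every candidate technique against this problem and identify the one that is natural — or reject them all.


Method: the master substitution — the argument contracts 5-fold per step: reindex δ exponentially and solve the linear recurrence in the new index.
- the master substitution: applies; the problem has the shape this method handles.
- the characteristic-root method: the recursion divides its index rather than shifting it — outside the constant-shift family the root method covers.


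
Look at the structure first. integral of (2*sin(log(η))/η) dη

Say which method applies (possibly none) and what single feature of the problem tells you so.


Diagnosis: u-substitution — collected, the integrand has one factor that is, up to a constant, the derivative of an inner expression the rest depends on — substitute for that inner expression.


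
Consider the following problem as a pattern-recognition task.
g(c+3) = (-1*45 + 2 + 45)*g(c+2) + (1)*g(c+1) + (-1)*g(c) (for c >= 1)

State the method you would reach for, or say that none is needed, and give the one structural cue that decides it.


Method: the characteristic-root method — shift-invariance with fixed coefficients calls for exponential trials; the characteristic polynomial finds every r^c.


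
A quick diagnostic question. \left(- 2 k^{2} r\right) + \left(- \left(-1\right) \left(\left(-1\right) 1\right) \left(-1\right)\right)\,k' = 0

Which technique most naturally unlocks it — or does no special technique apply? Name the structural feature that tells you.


Method: separation of variables — all dependence on the two variables factors apart, the defining separable shape.
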